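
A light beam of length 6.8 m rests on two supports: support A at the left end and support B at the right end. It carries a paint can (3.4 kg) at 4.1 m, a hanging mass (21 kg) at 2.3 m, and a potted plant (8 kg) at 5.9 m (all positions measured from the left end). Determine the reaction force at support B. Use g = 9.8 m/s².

R_B ≈ 158 N

Choose support A as the axis so its reaction then has zero moment arm.
Paint can: 3.4 × 9.8 = 33.32 N down at 4.1 m → arm 4.1 m, τ = 33.32 × 4.1 = 136.6 N·m clockwise.
Hanging mass: 21 × 9.8 = 205.8 N down at 2.3 m → arm 2.3 m, τ = 205.8 × 2.3 = 473.3 N·m clockwise.
Potted plant: 8 × 9.8 = 78.4 N down at 5.9 m → arm 5.9 m, τ = 78.4 × 5.9 = 462.6 N·m clockwise.
Net load moment about support A = 1072 N·m clockwise.
Reaction R at support B is upward at 6.8 m, arm 6.8 m → moment R × 6.8 counterclockwise.
Balancing moments: R × 6.8 = 1072, giving R = 158 N.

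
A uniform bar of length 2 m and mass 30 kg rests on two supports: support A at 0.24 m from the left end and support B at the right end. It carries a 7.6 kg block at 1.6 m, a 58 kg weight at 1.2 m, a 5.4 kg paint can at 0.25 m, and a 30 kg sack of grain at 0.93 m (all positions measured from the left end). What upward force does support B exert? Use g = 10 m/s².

Sum moments about support A (its reaction then has zero moment arm).
Beam weight: 30 × 10 = 300 N down at 1 m → arm 0.76 m, τ = 300 × 0.76 = 228 N·m clockwise.
Block: 7.6 × 10 = 76 N down at 1.6 m → arm 1.36 m, τ = 76 × 1.36 = 103.4 N·m clockwise.
Weight: 58 × 10 = 580 N down at 1.2 m → arm 0.96 m, τ = 580 × 0.96 = 556.8 N·m clockwise.
Paint can: 5.4 × 10 = 54 N down at 0.25 m → arm 0.01 m, τ = 54 × 0.01 = 0.54 N·m clockwise.
Sack of grain: 30 × 10 = 300 N down at 0.93 m → arm 0.69 m, τ = 300 × 0.69 = 207 N·m clockwise.
Net load moment about support A = 1096 N·m clockwise.
Reaction R at support B is upward at 2 m, arm 1.76 m → moment R × 1.76 counterclockwise.
Balancing moments: R × 1.76 = 1096, giving R = 623 N.

R_B ≈ 623 N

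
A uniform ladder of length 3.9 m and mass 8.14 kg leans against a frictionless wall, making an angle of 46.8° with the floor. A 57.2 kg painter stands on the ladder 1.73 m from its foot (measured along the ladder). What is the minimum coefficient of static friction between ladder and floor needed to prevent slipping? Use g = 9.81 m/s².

Taking torques about the foot of the ladder:
Ladder weight 8.14×9.81 = 79.85 N acts at 1.95 m along the ladder; its horizontal arm is 1.95·cos46.8° = 1.335 m → τ = 106.6 N·m clockwise.
Painter: 57.2×9.81 = 561.1 N at 1.73 m → arm 1.184 m → τ = 664.3 N·m clockwise.
Wall normal N acts horizontally at the top; its moment arm is the height L sinθ = 3.9·sin46.8° = 2.843 m, counterclockwise.
Balancing moments: N × 2.843 = 770.9, giving N = 271.2 N.
ΣFx = 0 ⇒ f = N_wall = 271.2 N. ΣFy = 0 ⇒ N_floor = 641 N.
μ_min = f / N_floor = 271.2 / 641 = 0.423.

μ_min ≈ 0.423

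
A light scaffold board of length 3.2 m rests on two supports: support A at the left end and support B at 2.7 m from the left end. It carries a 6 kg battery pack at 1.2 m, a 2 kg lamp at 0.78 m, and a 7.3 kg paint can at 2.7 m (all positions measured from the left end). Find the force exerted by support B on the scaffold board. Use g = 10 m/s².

About support A:
Battery pack: 6 × 10 = 60 N down at 1.2 m → arm 1.2 m, τ = 60 × 1.2 = 72 N·m clockwise.
Lamp: 2 × 10 = 20 N down at 0.78 m → arm 0.78 m, τ = 20 × 0.78 = 15.6 N·m clockwise.
Paint can: 7.3 × 10 = 73 N down at 2.7 m → arm 2.7 m, τ = 73 × 2.7 = 197.1 N·m clockwise.
Net load moment about support A = 284.7 N·m clockwise.
Reaction R at support B is upward at 2.7 m, arm 2.7 m → moment R × 2.7 counterclockwise.
Balancing moments: R × 2.7 = 284.7, giving R = 105 N.

R_B ≈ 105 N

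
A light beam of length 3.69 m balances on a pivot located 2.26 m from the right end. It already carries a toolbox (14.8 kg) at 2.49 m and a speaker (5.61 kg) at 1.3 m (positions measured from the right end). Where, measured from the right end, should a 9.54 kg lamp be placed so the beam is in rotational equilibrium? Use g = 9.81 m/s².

Take moments about the pivot (at 2.26 m from the right end).
Toolbox: 14.8 × 9.81 = 145.2 N down at 2.49 m → arm 0.23 m, τ = 145.2 × 0.23 = 33.4 N·m counterclockwise.
Speaker: 5.61 × 9.81 = 55.03 N down at 1.3 m → arm 0.96 m, τ = 55.03 × 0.96 = 52.83 N·m clockwise.
Net moment of existing loads = 19.43 N·m clockwise.
The lamp weighs 9.54 × 9.81 = 93.59 N and must supply an equal counterclockwise moment, so its lever arm about the pivot is 19.43 / 93.59 = 0.208 m.
That puts it at 2.26 + 0.208 = 2.47 m from the right end.

x ≈ 2.47 m from the right end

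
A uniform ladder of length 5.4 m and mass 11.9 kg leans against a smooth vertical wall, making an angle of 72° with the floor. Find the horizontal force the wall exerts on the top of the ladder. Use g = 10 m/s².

N_wall ≈ 19.3 N

Taking torques about the foot of the ladder:
Ladder weight 11.9×10 = 119 N acts at 2.7 m along the ladder; its horizontal arm is 2.7·cos72° = 0.8343 m → τ = 99.28 N·m clockwise.
Wall normal N acts horizontally at the top; its moment arm is the height L sinθ = 5.4·sin72° = 5.136 m, counterclockwise.
Στ = 0 ⇒ N × 5.136 = 99.28 ⇒ N = 19.3 N.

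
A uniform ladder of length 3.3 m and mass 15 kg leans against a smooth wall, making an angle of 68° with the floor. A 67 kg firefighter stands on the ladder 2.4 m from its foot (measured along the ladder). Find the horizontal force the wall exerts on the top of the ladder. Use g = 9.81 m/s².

About the foot of the ladder:
Ladder weight 15×9.81 = 147.2 N acts at 1.65 m along the ladder; its horizontal arm is 1.65·cos68° = 0.6181 m → τ = 90.98 N·m clockwise.
Firefighter: 67×9.81 = 657.3 N at 2.4 m → arm 0.8991 m → τ = 591 N·m clockwise.
Wall normal N acts horizontally at the top; its moment arm is the height L sinθ = 3.3·sin68° = 3.06 m, counterclockwise.
Balancing moments: N × 3.06 = 682, giving N = 223 N.

N_wall ≈ 223 N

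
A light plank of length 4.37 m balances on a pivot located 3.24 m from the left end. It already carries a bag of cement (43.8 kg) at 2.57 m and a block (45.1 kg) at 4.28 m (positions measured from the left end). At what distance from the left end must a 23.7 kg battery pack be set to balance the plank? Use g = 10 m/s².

x ≈ 2.5 m from the left end

About the pivot (at 3.24 m from the left end):
Bag of cement: 43.8 × 10 = 438 N down at 2.57 m → arm 0.67 m, τ = 438 × 0.67 = 293.5 N·m counterclockwise.
Block: 45.1 × 10 = 451 N down at 4.28 m → arm 1.04 m, τ = 451 × 1.04 = 469 N·m clockwise.
Net moment of existing loads = 175.5 N·m clockwise.
The battery pack weighs 23.7 × 10 = 237 N and must supply an equal counterclockwise moment, so its lever arm about the pivot is 175.5 / 237 = 0.741 m.
That puts it at 3.24 − 0.741 = 2.5 m from the left end.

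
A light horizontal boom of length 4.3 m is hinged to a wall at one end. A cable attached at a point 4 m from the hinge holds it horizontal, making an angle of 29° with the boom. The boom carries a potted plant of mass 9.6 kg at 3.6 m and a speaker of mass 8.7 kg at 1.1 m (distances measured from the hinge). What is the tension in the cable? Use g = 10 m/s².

T ≈ 228 N

Taking torques about the hinge:
Potted plant: 9.6 × 10 = 96 N down at 3.6 m → arm 3.6 m, τ = 96 × 3.6 = 345.6 N·m clockwise.
Speaker: 8.7 × 10 = 87 N down at 1.1 m → arm 1.1 m, τ = 87 × 1.1 = 95.7 N·m clockwise.
Total clockwise load moment = 441.3 N·m.
The cable tension T acts at 4 m; only its component perpendicular to the boom, T sinθ, produces torque. sin 29° = 0.4848.
Balancing moments: T × 4 × 0.4848 = 441.3, giving T = 441.3 / 1.939 = 228 N.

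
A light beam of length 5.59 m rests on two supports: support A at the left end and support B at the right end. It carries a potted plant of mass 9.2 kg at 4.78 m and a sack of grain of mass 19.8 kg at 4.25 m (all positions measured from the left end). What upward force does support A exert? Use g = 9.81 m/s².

R_A ≈ 59.6 N

Choose support B as the axis so its reaction then has zero moment arm.
Potted plant: 9.2 × 9.81 = 90.25 N down at 4.78 m → arm 0.81 m, τ = 90.25 × 0.81 = 73.1 N·m counterclockwise.
Sack of grain: 19.8 × 9.81 = 194.2 N down at 4.25 m → arm 1.34 m, τ = 194.2 × 1.34 = 260.2 N·m counterclockwise.
Net load moment about support B = 333.3 N·m counterclockwise.
Reaction R at support A is upward at 0 m, arm 5.59 m → moment R × 5.59 clockwise.
Setting net torque to zero: R × 5.59 = 333.3 → R = 59.6 N.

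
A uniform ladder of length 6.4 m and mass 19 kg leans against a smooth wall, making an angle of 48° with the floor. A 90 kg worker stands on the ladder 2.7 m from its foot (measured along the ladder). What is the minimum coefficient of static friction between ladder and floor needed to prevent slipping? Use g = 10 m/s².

About the foot of the ladder:
Ladder weight 19×10 = 190 N acts at 3.2 m along the ladder; its horizontal arm is 3.2·cos48° = 2.141 m → τ = 406.8 N·m clockwise.
Worker: 90×10 = 900 N at 2.7 m → arm 1.807 m → τ = 1626 N·m clockwise.
Wall normal N acts horizontally at the top; its moment arm is the height L sinθ = 6.4·sin48° = 4.756 m, counterclockwise.
Balancing moments: N × 4.756 = 2033, giving N = 427.5 N.
ΣFx = 0 ⇒ f = N_wall = 427.5 N. ΣFy = 0 ⇒ N_floor = 1090 N.
μ_min = f / N_floor = 427.5 / 1090 = 0.392.

μ_min ≈ 0.392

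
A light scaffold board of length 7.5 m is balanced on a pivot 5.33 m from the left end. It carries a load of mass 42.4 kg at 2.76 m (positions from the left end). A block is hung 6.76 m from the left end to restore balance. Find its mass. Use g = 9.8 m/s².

Sum moments about the pivot (at 5.33 m from the left end) (the support reaction has zero arm there).
Load: 42.4 × 9.8 = 415.5 N down at 2.76 m → arm 2.57 m, τ = 415.5 × 2.57 = 1068 N·m counterclockwise.
Net moment of known loads = 1068 N·m counterclockwise.
An unknown mass m at 6.76 m has arm 1.43 m; its moment is m·g·1.43 clockwise.
Balancing moments: m × 9.8 × 1.43 = 1068, giving m = 1068 / (9.8 × 1.43) = 76.2 kg.

m ≈ 76.2 kg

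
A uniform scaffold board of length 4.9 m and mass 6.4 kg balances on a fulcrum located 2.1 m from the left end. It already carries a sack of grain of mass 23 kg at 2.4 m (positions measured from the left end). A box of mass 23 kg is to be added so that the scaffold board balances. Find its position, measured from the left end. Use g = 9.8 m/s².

Choose the fulcrum (at 2.1 m from the left end) as the axis so the support reaction has zero arm there.
Beam weight: 6.4 × 9.8 = 62.72 N down at 2.45 m → arm 0.35 m, τ = 62.72 × 0.35 = 21.95 N·m clockwise.
Sack of grain: 23 × 9.8 = 225.4 N down at 2.4 m → arm 0.3 m, τ = 225.4 × 0.3 = 67.62 N·m clockwise.
Net moment of existing loads = 89.57 N·m clockwise.
The box weighs 23 × 9.8 = 225.4 N and must supply an equal counterclockwise moment, so its lever arm about the fulcrum is 89.57 / 225.4 = 0.397 m.
That puts it at 2.1 − 0.397 = 1.7 m from the left end.

x ≈ 1.7 m from the left end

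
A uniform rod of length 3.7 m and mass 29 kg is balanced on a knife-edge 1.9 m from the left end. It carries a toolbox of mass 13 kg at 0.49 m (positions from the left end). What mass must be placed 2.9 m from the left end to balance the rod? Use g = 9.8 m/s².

m ≈ 19.8 kg

Choose the knife-edge (at 1.9 m from the left end) as the axis so the support reaction has zero arm there.
Beam weight: 29 × 9.8 = 284.2 N down at 1.85 m → arm 0.05 m, τ = 284.2 × 0.05 = 14.21 N·m counterclockwise.
Toolbox: 13 × 9.8 = 127.4 N down at 0.49 m → arm 1.41 m, τ = 127.4 × 1.41 = 179.6 N·m counterclockwise.
Net moment of known loads = 193.8 N·m counterclockwise.
An unknown mass m at 2.9 m has arm 1 m; its moment is m·g·1 clockwise.
For rotational equilibrium, m × 9.8 × 1 = 193.8, so m = 193.8 / (9.8 × 1) = 19.8 kg.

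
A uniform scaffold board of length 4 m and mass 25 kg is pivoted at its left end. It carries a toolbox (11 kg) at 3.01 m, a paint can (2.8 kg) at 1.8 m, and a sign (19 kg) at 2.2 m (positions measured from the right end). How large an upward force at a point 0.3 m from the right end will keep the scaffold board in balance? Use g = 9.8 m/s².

F ≈ 268 N

Take moments about the left end.
Beam weight: 25 × 9.8 = 245 N down at 2 m → arm 2 m, τ = 245 × 2 = 490 N·m clockwise.
Toolbox: 11 × 9.8 = 107.8 N down at 3.01 m → arm 0.99 m, τ = 107.8 × 0.99 = 106.7 N·m clockwise.
Paint can: 2.8 × 9.8 = 27.44 N down at 1.8 m → arm 2.2 m, τ = 27.44 × 2.2 = 60.37 N·m clockwise.
Sign: 19 × 9.8 = 186.2 N down at 2.2 m → arm 1.8 m, τ = 186.2 × 1.8 = 335.2 N·m clockwise.
Net moment of the loads = 992.3 N·m clockwise.
The upward force F acts at a point 0.3 m from the right end, arm 3.7 m, giving F × 3.7 counterclockwise.
Balancing moments: F × 3.7 = 992.3, giving F = 992.3 / 3.7 = 268 N.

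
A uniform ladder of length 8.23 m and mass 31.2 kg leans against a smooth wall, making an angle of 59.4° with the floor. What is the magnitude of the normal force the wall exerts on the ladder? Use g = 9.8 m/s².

N_wall ≈ 90.4 N

Taking torques about the foot of the ladder:
Ladder weight 31.2×9.8 = 305.8 N acts at 4.115 m along the ladder; its horizontal arm is 4.115·cos59.4° = 2.095 m → τ = 640.7 N·m clockwise.
Wall normal N acts horizontally at the top; its moment arm is the height L sinθ = 8.23·sin59.4° = 7.084 m, counterclockwise.
Setting net torque to zero: N × 7.084 = 640.7 → N = 90.4 N.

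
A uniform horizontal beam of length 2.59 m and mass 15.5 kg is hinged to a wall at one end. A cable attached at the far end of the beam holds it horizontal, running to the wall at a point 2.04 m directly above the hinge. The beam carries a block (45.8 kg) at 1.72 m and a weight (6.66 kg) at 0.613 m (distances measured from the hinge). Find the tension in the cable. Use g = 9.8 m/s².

T ≈ 629 N

About the hinge:
Beam weight: 15.5 × 9.8 = 151.9 N down at 1.295 m → arm 1.295 m, τ = 151.9 × 1.295 = 196.7 N·m clockwise.
Block: 45.8 × 9.8 = 448.8 N down at 1.72 m → arm 1.72 m, τ = 448.8 × 1.72 = 771.9 N·m clockwise.
Weight: 6.66 × 9.8 = 65.27 N down at 0.613 m → arm 0.613 m, τ = 65.27 × 0.613 = 40.01 N·m clockwise.
Total clockwise load moment = 1009 N·m.
The cable tension T acts at 2.59 m; only its component perpendicular to the beam, T sinθ, produces torque. sinθ = h/√(h²+d²) = 2.04/√(2.04²+2.59²) = 0.6188.
Balancing moments: T × 2.59 × 0.6188 = 1009, giving T = 1009 / 1.603 = 629 N.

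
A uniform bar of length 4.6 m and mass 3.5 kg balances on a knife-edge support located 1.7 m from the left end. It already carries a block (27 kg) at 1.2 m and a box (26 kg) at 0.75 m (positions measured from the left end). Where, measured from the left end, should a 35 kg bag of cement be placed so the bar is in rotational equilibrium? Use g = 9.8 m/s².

About the knife-edge support (at 1.7 m from the left end):
Beam weight: 3.5 × 9.8 = 34.3 N down at 2.3 m → arm 0.6 m, τ = 34.3 × 0.6 = 20.58 N·m clockwise.
Block: 27 × 9.8 = 264.6 N down at 1.2 m → arm 0.5 m, τ = 264.6 × 0.5 = 132.3 N·m counterclockwise.
Box: 26 × 9.8 = 254.8 N down at 0.75 m → arm 0.95 m, τ = 254.8 × 0.95 = 242.1 N·m counterclockwise.
Net moment of existing loads = 353.8 N·m counterclockwise.
The bag of cement weighs 35 × 9.8 = 343 N and must supply an equal clockwise moment, so its lever arm about the knife-edge support is 353.8 / 343 = 1.03 m.
That puts it at 1.7 + 1.03 = 2.73 m from the left end.

x ≈ 2.73 m from the left end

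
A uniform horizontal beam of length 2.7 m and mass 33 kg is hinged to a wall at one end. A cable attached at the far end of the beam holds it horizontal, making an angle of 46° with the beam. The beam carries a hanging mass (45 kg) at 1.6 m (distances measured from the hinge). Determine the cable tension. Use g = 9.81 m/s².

T ≈ 589 N

Sum moments about the hinge (the unknown hinge reaction has zero arm there).
Beam weight: 33 × 9.81 = 323.7 N down at 1.35 m → arm 1.35 m, τ = 323.7 × 1.35 = 437 N·m clockwise.
Hanging mass: 45 × 9.81 = 441.5 N down at 1.6 m → arm 1.6 m, τ = 441.5 × 1.6 = 706.4 N·m clockwise.
Total clockwise load moment = 1143 N·m.
The cable tension T acts at 2.7 m; only its component perpendicular to the beam, T sinθ, produces torque. sin 46° = 0.7193.
Στ = 0 ⇒ T × 2.7 × 0.7193 = 1143 ⇒ T = 1143 / 1.942 = 589 N.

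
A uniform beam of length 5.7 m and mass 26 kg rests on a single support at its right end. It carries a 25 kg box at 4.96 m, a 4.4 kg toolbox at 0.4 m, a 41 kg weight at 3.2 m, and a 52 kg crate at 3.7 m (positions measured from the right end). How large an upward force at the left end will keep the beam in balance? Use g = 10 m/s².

F ≈ 918 N

About the right end:
Beam weight: 26 × 10 = 260 N down at 2.85 m → arm 2.85 m, τ = 260 × 2.85 = 741 N·m counterclockwise.
Box: 25 × 10 = 250 N down at 4.96 m → arm 4.96 m, τ = 250 × 4.96 = 1240 N·m counterclockwise.
Toolbox: 4.4 × 10 = 44 N down at 0.4 m → arm 0.4 m, τ = 44 × 0.4 = 17.6 N·m counterclockwise.
Weight: 41 × 10 = 410 N down at 3.2 m → arm 3.2 m, τ = 410 × 3.2 = 1312 N·m counterclockwise.
Crate: 52 × 10 = 520 N down at 3.7 m → arm 3.7 m, τ = 520 × 3.7 = 1924 N·m counterclockwise.
Net moment of the loads = 5235 N·m counterclockwise.
The upward force F acts at the left end, arm 5.7 m, giving F × 5.7 clockwise.
Setting net torque to zero: F × 5.7 = 5235 → F = 5235 / 5.7 = 918 N.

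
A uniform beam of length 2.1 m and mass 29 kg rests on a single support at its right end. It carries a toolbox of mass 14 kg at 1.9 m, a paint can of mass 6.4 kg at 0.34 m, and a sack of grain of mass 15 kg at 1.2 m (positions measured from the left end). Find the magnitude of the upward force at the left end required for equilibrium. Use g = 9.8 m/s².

F ≈ 271 N

Choose the right end as the axis so the unknown pivot reaction has zero arm there.
Beam weight: 29 × 9.8 = 284.2 N down at 1.05 m → arm 1.05 m, τ = 284.2 × 1.05 = 298.4 N·m counterclockwise.
Toolbox: 14 × 9.8 = 137.2 N down at 1.9 m → arm 0.2 m, τ = 137.2 × 0.2 = 27.44 N·m counterclockwise.
Paint can: 6.4 × 9.8 = 62.72 N down at 0.34 m → arm 1.76 m, τ = 62.72 × 1.76 = 110.4 N·m counterclockwise.
Sack of grain: 15 × 9.8 = 147 N down at 1.2 m → arm 0.9 m, τ = 147 × 0.9 = 132.3 N·m counterclockwise.
Net moment of the loads = 568.5 N·m counterclockwise.
The upward force F acts at the left end, arm 2.1 m, giving F × 2.1 clockwise.
For rotational equilibrium, F × 2.1 = 568.5, so F = 568.5 / 2.1 = 271 N.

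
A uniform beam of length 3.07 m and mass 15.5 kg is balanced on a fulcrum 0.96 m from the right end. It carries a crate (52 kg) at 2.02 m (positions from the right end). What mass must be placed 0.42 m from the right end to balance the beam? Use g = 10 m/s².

m ≈ 119 kg

Sum moments about the fulcrum (at 0.96 m from the right end) (the support reaction has zero arm there).
Beam weight: 15.5 × 10 = 155 N down at 1.535 m → arm 0.575 m, τ = 155 × 0.575 = 89.12 N·m counterclockwise.
Crate: 52 × 10 = 520 N down at 2.02 m → arm 1.06 m, τ = 520 × 1.06 = 551.2 N·m counterclockwise.
Net moment of known loads = 640.3 N·m counterclockwise.
An unknown mass m at 0.42 m has arm 0.54 m; its moment is m·g·0.54 clockwise.
Setting net torque to zero: m × 10 × 0.54 = 640.3 → m = 640.3 / (10 × 0.54) = 119 kg.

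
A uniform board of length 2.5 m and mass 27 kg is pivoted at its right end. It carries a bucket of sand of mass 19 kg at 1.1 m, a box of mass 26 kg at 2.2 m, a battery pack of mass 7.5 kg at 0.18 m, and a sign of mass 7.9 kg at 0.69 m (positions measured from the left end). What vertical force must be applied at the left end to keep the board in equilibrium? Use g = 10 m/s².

F ≈ 399 N

About the right end:
Beam weight: 27 × 10 = 270 N down at 1.25 m → arm 1.25 m, τ = 270 × 1.25 = 337.5 N·m counterclockwise.
Bucket of sand: 19 × 10 = 190 N down at 1.1 m → arm 1.4 m, τ = 190 × 1.4 = 266 N·m counterclockwise.
Box: 26 × 10 = 260 N down at 2.2 m → arm 0.3 m, τ = 260 × 0.3 = 78 N·m counterclockwise.
Battery pack: 7.5 × 10 = 75 N down at 0.18 m → arm 2.32 m, τ = 75 × 2.32 = 174 N·m counterclockwise.
Sign: 7.9 × 10 = 79 N down at 0.69 m → arm 1.81 m, τ = 79 × 1.81 = 143 N·m counterclockwise.
Net moment of the loads = 998.5 N·m counterclockwise.
The upward force F acts at the left end, arm 2.5 m, giving F × 2.5 clockwise.
Balancing moments: F × 2.5 = 998.5, giving F = 998.5 / 2.5 = 399 N.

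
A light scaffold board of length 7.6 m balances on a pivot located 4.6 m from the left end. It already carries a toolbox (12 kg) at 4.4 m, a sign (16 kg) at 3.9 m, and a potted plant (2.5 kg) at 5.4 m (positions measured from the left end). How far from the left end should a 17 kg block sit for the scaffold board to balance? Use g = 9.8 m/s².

About the pivot (at 4.6 m from the left end):
Toolbox: 12 × 9.8 = 117.6 N down at 4.4 m → arm 0.2 m, τ = 117.6 × 0.2 = 23.52 N·m counterclockwise.
Sign: 16 × 9.8 = 156.8 N down at 3.9 m → arm 0.7 m, τ = 156.8 × 0.7 = 109.8 N·m counterclockwise.
Potted plant: 2.5 × 9.8 = 24.5 N down at 5.4 m → arm 0.8 m, τ = 24.5 × 0.8 = 19.6 N·m clockwise.
Net moment of existing loads = 113.7 N·m counterclockwise.
The block weighs 17 × 9.8 = 166.6 N and must supply an equal clockwise moment, so its lever arm about the pivot is 113.7 / 166.6 = 0.682 m.
That puts it at 4.6 + 0.682 = 5.28 m from the left end.

x ≈ 5.28 m from the left end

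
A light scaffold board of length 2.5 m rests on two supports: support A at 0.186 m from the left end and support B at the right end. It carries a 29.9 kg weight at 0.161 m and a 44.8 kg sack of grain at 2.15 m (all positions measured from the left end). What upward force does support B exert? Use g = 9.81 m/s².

Take moments about support A.
Weight: 29.9 × 9.81 = 293.3 N down at 0.161 m → arm 0.025 m, τ = 293.3 × 0.025 = 7.333 N·m counterclockwise.
Sack of grain: 44.8 × 9.81 = 439.5 N down at 2.15 m → arm 1.964 m, τ = 439.5 × 1.964 = 863.2 N·m clockwise.
Net load moment about support A = 855.9 N·m clockwise.
Reaction R at support B is upward at 2.5 m, arm 2.314 m → moment R × 2.314 counterclockwise.
For rotational equilibrium, R × 2.314 = 855.9, so R = 370 N.

R_B ≈ 370 N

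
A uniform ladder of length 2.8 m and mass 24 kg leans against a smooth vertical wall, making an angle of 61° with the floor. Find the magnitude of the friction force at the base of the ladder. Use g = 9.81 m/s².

f ≈ 65.3 N

Take moments about the foot of the ladder.
Ladder weight 24×9.81 = 235.4 N acts at 1.4 m along the ladder; its horizontal arm is 1.4·cos61° = 0.6787 m → τ = 159.8 N·m clockwise.
Wall normal N acts horizontally at the top; its moment arm is the height L sinθ = 2.8·sin61° = 2.449 m, counterclockwise.
For rotational equilibrium, N × 2.449 = 159.8, so N = 65.3 N.
ΣFx = 0: friction at the foot balances the wall's push, so f = N_wall = 65.3 N.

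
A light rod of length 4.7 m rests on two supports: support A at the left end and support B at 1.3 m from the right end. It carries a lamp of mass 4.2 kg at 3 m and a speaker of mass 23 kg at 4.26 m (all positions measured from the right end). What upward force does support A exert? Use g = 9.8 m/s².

Choose support B as the axis so its reaction then has zero moment arm.
Lamp: 4.2 × 9.8 = 41.16 N down at 3 m → arm 1.7 m, τ = 41.16 × 1.7 = 69.97 N·m counterclockwise.
Speaker: 23 × 9.8 = 225.4 N down at 4.26 m → arm 2.96 m, τ = 225.4 × 2.96 = 667.2 N·m counterclockwise.
Net load moment about support B = 737.2 N·m counterclockwise.
Reaction R at support A is upward at 4.7 m, arm 3.4 m → moment R × 3.4 clockwise.
Στ = 0 ⇒ R × 3.4 = 737.2 ⇒ R = 217 N.

R_A ≈ 217 N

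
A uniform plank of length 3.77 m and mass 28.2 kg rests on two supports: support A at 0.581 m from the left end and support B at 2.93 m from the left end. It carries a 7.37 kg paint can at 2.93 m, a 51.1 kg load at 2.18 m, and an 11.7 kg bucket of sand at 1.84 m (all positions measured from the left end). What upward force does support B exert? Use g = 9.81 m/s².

Sum moments about support A (its reaction then has zero moment arm).
Beam weight: 28.2 × 9.81 = 276.6 N down at 1.885 m → arm 1.304 m, τ = 276.6 × 1.304 = 360.7 N·m clockwise.
Paint can: 7.37 × 9.81 = 72.3 N down at 2.93 m → arm 2.349 m, τ = 72.3 × 2.349 = 169.8 N·m clockwise.
Load: 51.1 × 9.81 = 501.3 N down at 2.18 m → arm 1.599 m, τ = 501.3 × 1.599 = 801.6 N·m clockwise.
Bucket of sand: 11.7 × 9.81 = 114.8 N down at 1.84 m → arm 1.259 m, τ = 114.8 × 1.259 = 144.5 N·m clockwise.
Net load moment about support A = 1477 N·m clockwise.
Reaction R at support B is upward at 2.93 m, arm 2.349 m → moment R × 2.349 counterclockwise.
For rotational equilibrium, R × 2.349 = 1477, so R = 629 N.

R_B ≈ 629 N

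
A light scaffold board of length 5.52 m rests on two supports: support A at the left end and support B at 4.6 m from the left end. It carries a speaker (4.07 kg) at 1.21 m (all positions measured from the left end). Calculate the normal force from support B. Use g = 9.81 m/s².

About support A:
Speaker: 4.07 × 9.81 = 39.93 N down at 1.21 m → arm 1.21 m, τ = 39.93 × 1.21 = 48.32 N·m clockwise.
Net load moment about support A = 48.32 N·m clockwise.
Reaction R at support B is upward at 4.6 m, arm 4.6 m → moment R × 4.6 counterclockwise.
Setting net torque to zero: R × 4.6 = 48.32 → R = 10.5 N.

R_B ≈ 10.5 N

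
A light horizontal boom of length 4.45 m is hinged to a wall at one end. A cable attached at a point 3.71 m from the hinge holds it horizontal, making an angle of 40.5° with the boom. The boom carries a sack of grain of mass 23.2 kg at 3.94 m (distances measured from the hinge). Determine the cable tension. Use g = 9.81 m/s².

Sum moments about the hinge (the unknown hinge reaction has zero arm there).
Sack of grain: 23.2 × 9.81 = 227.6 N down at 3.94 m → arm 3.94 m, τ = 227.6 × 3.94 = 896.7 N·m clockwise.
Total clockwise load moment = 896.7 N·m.
The cable tension T acts at 3.71 m; only its component perpendicular to the boom, T sinθ, produces torque. sin 40.5° = 0.6494.
For rotational equilibrium, T × 3.71 × 0.6494 = 896.7, so T = 896.7 / 2.409 = 372 N.

T ≈ 372 N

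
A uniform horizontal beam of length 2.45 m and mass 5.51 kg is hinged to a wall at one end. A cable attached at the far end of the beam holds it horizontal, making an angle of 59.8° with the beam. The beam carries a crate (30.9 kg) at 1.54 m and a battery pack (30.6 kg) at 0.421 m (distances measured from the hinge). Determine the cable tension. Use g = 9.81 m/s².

Choose the hinge as the axis so the unknown hinge reaction has zero arm there.
Beam weight: 5.51 × 9.81 = 54.05 N down at 1.225 m → arm 1.225 m, τ = 54.05 × 1.225 = 66.21 N·m clockwise.
Crate: 30.9 × 9.81 = 303.1 N down at 1.54 m → arm 1.54 m, τ = 303.1 × 1.54 = 466.8 N·m clockwise.
Battery pack: 30.6 × 9.81 = 300.2 N down at 0.421 m → arm 0.421 m, τ = 300.2 × 0.421 = 126.4 N·m clockwise.
Total clockwise load moment = 659.4 N·m.
The cable tension T acts at 2.45 m; only its component perpendicular to the beam, T sinθ, produces torque. sin 59.8° = 0.8643.
Setting net torque to zero: T × 2.45 × 0.8643 = 659.4 → T = 659.4 / 2.118 = 311 N.

T ≈ 311 N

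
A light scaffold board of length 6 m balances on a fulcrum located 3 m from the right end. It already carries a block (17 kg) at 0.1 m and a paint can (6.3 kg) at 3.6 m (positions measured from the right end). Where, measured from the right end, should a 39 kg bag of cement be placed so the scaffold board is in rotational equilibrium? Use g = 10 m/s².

x ≈ 4.17 m from the right end

About the fulcrum (at 3 m from the right end):
Block: 17 × 10 = 170 N down at 0.1 m → arm 2.9 m, τ = 170 × 2.9 = 493 N·m clockwise.
Paint can: 6.3 × 10 = 63 N down at 3.6 m → arm 0.6 m, τ = 63 × 0.6 = 37.8 N·m counterclockwise.
Net moment of existing loads = 455.2 N·m clockwise.
The bag of cement weighs 39 × 10 = 390 N and must supply an equal counterclockwise moment, so its lever arm about the fulcrum is 455.2 / 390 = 1.17 m.
That puts it at 3 + 1.17 = 4.17 m from the right end.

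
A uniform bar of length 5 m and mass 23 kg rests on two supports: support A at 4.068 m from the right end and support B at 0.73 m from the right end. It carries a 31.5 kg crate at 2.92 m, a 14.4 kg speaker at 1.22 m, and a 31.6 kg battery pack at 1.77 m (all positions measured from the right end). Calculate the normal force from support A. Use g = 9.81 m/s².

Choose support B as the axis so its reaction then has zero moment arm.
Beam weight: 23 × 9.81 = 225.6 N down at 2.5 m → arm 1.77 m, τ = 225.6 × 1.77 = 399.3 N·m counterclockwise.
Crate: 31.5 × 9.81 = 309 N down at 2.92 m → arm 2.19 m, τ = 309 × 2.19 = 676.7 N·m counterclockwise.
Speaker: 14.4 × 9.81 = 141.3 N down at 1.22 m → arm 0.49 m, τ = 141.3 × 0.49 = 69.24 N·m counterclockwise.
Battery pack: 31.6 × 9.81 = 310 N down at 1.77 m → arm 1.04 m, τ = 310 × 1.04 = 322.4 N·m counterclockwise.
Net load moment about support B = 1468 N·m counterclockwise.
Reaction R at support A is upward at 4.068 m, arm 3.338 m → moment R × 3.338 clockwise.
Setting net torque to zero: R × 3.338 = 1468 → R = 440 N.

R_A ≈ 440 N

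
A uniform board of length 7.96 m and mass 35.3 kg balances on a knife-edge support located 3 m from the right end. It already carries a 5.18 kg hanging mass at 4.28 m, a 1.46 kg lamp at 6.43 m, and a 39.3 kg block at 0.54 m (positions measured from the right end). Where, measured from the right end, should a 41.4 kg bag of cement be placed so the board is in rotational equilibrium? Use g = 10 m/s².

Sum moments about the knife-edge support (at 3 m from the right end) (the support reaction has zero arm there).
Beam weight: 35.3 × 10 = 353 N down at 3.98 m → arm 0.98 m, τ = 353 × 0.98 = 345.9 N·m counterclockwise.
Hanging mass: 5.18 × 10 = 51.8 N down at 4.28 m → arm 1.28 m, τ = 51.8 × 1.28 = 66.3 N·m counterclockwise.
Lamp: 1.46 × 10 = 14.6 N down at 6.43 m → arm 3.43 m, τ = 14.6 × 3.43 = 50.08 N·m counterclockwise.
Block: 39.3 × 10 = 393 N down at 0.54 m → arm 2.46 m, τ = 393 × 2.46 = 966.8 N·m clockwise.
Net moment of existing loads = 504.5 N·m clockwise.
The bag of cement weighs 41.4 × 10 = 414 N and must supply an equal counterclockwise moment, so its lever arm about the knife-edge support is 504.5 / 414 = 1.22 m.
That puts it at 3 + 1.22 = 4.22 m from the right end.

x ≈ 4.22 m from the right end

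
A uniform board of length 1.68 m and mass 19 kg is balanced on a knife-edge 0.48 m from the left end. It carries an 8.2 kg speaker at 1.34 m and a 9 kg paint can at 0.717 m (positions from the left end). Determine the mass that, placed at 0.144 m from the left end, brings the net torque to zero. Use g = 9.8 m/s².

m ≈ 47.7 kg

Take moments about the knife-edge (at 0.48 m from the left end).
Beam weight: 19 × 9.8 = 186.2 N down at 0.84 m → arm 0.36 m, τ = 186.2 × 0.36 = 67.03 N·m clockwise.
Speaker: 8.2 × 9.8 = 80.36 N down at 1.34 m → arm 0.86 m, τ = 80.36 × 0.86 = 69.11 N·m clockwise.
Paint can: 9 × 9.8 = 88.2 N down at 0.717 m → arm 0.237 m, τ = 88.2 × 0.237 = 20.9 N·m clockwise.
Net moment of known loads = 157 N·m clockwise.
An unknown mass m at 0.144 m has arm 0.336 m; its moment is m·g·0.336 counterclockwise.
Setting net torque to zero: m × 9.8 × 0.336 = 157 → m = 157 / (9.8 × 0.336) = 47.7 kg.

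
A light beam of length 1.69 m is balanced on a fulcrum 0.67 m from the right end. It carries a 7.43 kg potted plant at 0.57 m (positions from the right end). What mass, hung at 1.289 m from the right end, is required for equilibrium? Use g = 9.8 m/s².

m ≈ 1.2 kg

Take moments about the fulcrum (at 0.67 m from the right end).
Potted plant: 7.43 × 9.8 = 72.81 N down at 0.57 m → arm 0.1 m, τ = 72.81 × 0.1 = 7.281 N·m clockwise.
Net moment of known loads = 7.281 N·m clockwise.
An unknown mass m at 1.289 m has arm 0.619 m; its moment is m·g·0.619 counterclockwise.
Setting net torque to zero: m × 9.8 × 0.619 = 7.281 → m = 7.281 / (9.8 × 0.619) = 1.2 kg.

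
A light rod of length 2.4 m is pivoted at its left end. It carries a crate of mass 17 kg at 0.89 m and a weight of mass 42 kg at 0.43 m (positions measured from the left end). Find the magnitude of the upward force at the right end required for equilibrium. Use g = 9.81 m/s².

F ≈ 136 N

Sum moments about the left end (the unknown pivot reaction has zero arm there).
Crate: 17 × 9.81 = 166.8 N down at 0.89 m → arm 0.89 m, τ = 166.8 × 0.89 = 148.5 N·m clockwise.
Weight: 42 × 9.81 = 412 N down at 0.43 m → arm 0.43 m, τ = 412 × 0.43 = 177.2 N·m clockwise.
Net moment of the loads = 325.7 N·m clockwise.
The upward force F acts at the right end, arm 2.4 m, giving F × 2.4 counterclockwise.
For rotational equilibrium, F × 2.4 = 325.7, so F = 325.7 / 2.4 = 136 N.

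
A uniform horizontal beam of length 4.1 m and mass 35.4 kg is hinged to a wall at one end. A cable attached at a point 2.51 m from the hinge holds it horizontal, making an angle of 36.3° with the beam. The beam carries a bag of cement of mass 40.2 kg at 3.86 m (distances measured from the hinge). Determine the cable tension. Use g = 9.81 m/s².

Sum moments about the hinge (the unknown hinge reaction has zero arm there).
Beam weight: 35.4 × 9.81 = 347.3 N down at 2.05 m → arm 2.05 m, τ = 347.3 × 2.05 = 712 N·m clockwise.
Bag of cement: 40.2 × 9.81 = 394.4 N down at 3.86 m → arm 3.86 m, τ = 394.4 × 3.86 = 1522 N·m clockwise.
Total clockwise load moment = 2234 N·m.
The cable tension T acts at 2.51 m; only its component perpendicular to the beam, T sinθ, produces torque. sin 36.3° = 0.592.
Setting net torque to zero: T × 2.51 × 0.592 = 2234 → T = 2234 / 1.486 = 1500 N.

T ≈ 1500 N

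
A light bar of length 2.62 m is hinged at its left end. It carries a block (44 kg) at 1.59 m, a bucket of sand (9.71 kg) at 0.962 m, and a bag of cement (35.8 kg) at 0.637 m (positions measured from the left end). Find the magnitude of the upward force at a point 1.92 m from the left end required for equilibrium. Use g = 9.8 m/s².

Take moments about the left end.
Block: 44 × 9.8 = 431.2 N down at 1.59 m → arm 1.59 m, τ = 431.2 × 1.59 = 685.6 N·m clockwise.
Bucket of sand: 9.71 × 9.8 = 95.16 N down at 0.962 m → arm 0.962 m, τ = 95.16 × 0.962 = 91.54 N·m clockwise.
Bag of cement: 35.8 × 9.8 = 350.8 N down at 0.637 m → arm 0.637 m, τ = 350.8 × 0.637 = 223.5 N·m clockwise.
Net moment of the loads = 1001 N·m clockwise.
The upward force F acts at a point 1.92 m from the left end, arm 1.92 m, giving F × 1.92 counterclockwise.
For rotational equilibrium, F × 1.92 = 1001, so F = 1001 / 1.92 = 521 N.

F ≈ 521 N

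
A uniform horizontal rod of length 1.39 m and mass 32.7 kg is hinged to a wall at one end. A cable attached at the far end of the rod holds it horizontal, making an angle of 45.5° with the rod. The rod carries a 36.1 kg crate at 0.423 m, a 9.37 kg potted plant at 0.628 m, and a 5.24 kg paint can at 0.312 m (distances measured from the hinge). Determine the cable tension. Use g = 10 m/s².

T ≈ 459 N

Choose the hinge as the axis so the unknown hinge reaction has zero arm there.
Beam weight: 32.7 × 10 = 327 N down at 0.695 m → arm 0.695 m, τ = 327 × 0.695 = 227.3 N·m clockwise.
Crate: 36.1 × 10 = 361 N down at 0.423 m → arm 0.423 m, τ = 361 × 0.423 = 152.7 N·m clockwise.
Potted plant: 9.37 × 10 = 93.7 N down at 0.628 m → arm 0.628 m, τ = 93.7 × 0.628 = 58.84 N·m clockwise.
Paint can: 5.24 × 10 = 52.4 N down at 0.312 m → arm 0.312 m, τ = 52.4 × 0.312 = 16.35 N·m clockwise.
Total clockwise load moment = 455.2 N·m.
The cable tension T acts at 1.39 m; only its component perpendicular to the rod, T sinθ, produces torque. sin 45.5° = 0.7133.
Setting net torque to zero: T × 1.39 × 0.7133 = 455.2 → T = 455.2 / 0.9915 = 459 N.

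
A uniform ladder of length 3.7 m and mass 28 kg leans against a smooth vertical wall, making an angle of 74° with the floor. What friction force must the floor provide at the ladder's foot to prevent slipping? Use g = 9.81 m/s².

f ≈ 39.4 N

Take moments about the foot of the ladder.
Ladder weight 28×9.81 = 274.7 N acts at 1.85 m along the ladder; its horizontal arm is 1.85·cos74° = 0.5099 m → τ = 140.1 N·m clockwise.
Wall normal N acts horizontally at the top; its moment arm is the height L sinθ = 3.7·sin74° = 3.557 m, counterclockwise.
Στ = 0 ⇒ N × 3.557 = 140.1 ⇒ N = 39.4 N.
ΣFx = 0: friction at the foot balances the wall's push, so f = N_wall = 39.4 N.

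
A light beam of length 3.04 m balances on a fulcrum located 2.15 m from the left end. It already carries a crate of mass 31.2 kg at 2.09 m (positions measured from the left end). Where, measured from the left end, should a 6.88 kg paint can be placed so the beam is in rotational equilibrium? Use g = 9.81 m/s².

Take moments about the fulcrum (at 2.15 m from the left end).
Crate: 31.2 × 9.81 = 306.1 N down at 2.09 m → arm 0.06 m, τ = 306.1 × 0.06 = 18.37 N·m counterclockwise.
Net moment of existing loads = 18.37 N·m counterclockwise.
The paint can weighs 6.88 × 9.81 = 67.49 N and must supply an equal clockwise moment, so its lever arm about the fulcrum is 18.37 / 67.49 = 0.272 m.
That puts it at 2.15 + 0.272 = 2.42 m from the left end.

x ≈ 2.42 m from the left end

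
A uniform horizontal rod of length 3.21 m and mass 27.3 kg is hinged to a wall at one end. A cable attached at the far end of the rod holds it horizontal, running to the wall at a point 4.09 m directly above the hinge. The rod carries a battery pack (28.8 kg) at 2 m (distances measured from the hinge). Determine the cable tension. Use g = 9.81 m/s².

T ≈ 394 N

Take moments about the hinge.
Beam weight: 27.3 × 9.81 = 267.8 N down at 1.605 m → arm 1.605 m, τ = 267.8 × 1.605 = 429.8 N·m clockwise.
Battery pack: 28.8 × 9.81 = 282.5 N down at 2 m → arm 2 m, τ = 282.5 × 2 = 565 N·m clockwise.
Total clockwise load moment = 994.8 N·m.
The cable tension T acts at 3.21 m; only its component perpendicular to the rod, T sinθ, produces torque. sinθ = h/√(h²+d²) = 4.09/√(4.09²+3.21²) = 0.7867.
Στ = 0 ⇒ T × 3.21 × 0.7867 = 994.8 ⇒ T = 994.8 / 2.525 = 394 N.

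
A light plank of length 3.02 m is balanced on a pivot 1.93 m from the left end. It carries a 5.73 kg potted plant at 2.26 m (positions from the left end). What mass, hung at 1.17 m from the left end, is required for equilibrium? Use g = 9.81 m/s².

m ≈ 2.49 kg

Take moments about the pivot (at 1.93 m from the left end).
Potted plant: 5.73 × 9.81 = 56.21 N down at 2.26 m → arm 0.33 m, τ = 56.21 × 0.33 = 18.55 N·m clockwise.
Net moment of known loads = 18.55 N·m clockwise.
An unknown mass m at 1.17 m has arm 0.76 m; its moment is m·g·0.76 counterclockwise.
For rotational equilibrium, m × 9.81 × 0.76 = 18.55, so m = 18.55 / (9.81 × 0.76) = 2.49 kg.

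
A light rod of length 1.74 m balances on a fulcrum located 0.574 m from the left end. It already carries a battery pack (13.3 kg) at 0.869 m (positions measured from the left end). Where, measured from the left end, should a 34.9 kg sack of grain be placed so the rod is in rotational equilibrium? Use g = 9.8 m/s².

Choose the fulcrum (at 0.574 m from the left end) as the axis so the support reaction has zero arm there.
Battery pack: 13.3 × 9.8 = 130.3 N down at 0.869 m → arm 0.295 m, τ = 130.3 × 0.295 = 38.44 N·m clockwise.
Net moment of existing loads = 38.44 N·m clockwise.
The sack of grain weighs 34.9 × 9.8 = 342 N and must supply an equal counterclockwise moment, so its lever arm about the fulcrum is 38.44 / 342 = 0.112 m.
That puts it at 0.574 − 0.112 = 0.462 m from the left end.

x ≈ 0.462 m from the left end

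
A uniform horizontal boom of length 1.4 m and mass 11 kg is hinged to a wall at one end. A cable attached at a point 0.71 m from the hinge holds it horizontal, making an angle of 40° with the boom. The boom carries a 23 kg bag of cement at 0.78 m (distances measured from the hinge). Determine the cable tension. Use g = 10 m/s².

Take moments about the hinge.
Beam weight: 11 × 10 = 110 N down at 0.7 m → arm 0.7 m, τ = 110 × 0.7 = 77 N·m clockwise.
Bag of cement: 23 × 10 = 230 N down at 0.78 m → arm 0.78 m, τ = 230 × 0.78 = 179.4 N·m clockwise.
Total clockwise load moment = 256.4 N·m.
The cable tension T acts at 0.71 m; only its component perpendicular to the boom, T sinθ, produces torque. sin 40° = 0.6428.
For rotational equilibrium, T × 0.71 × 0.6428 = 256.4, so T = 256.4 / 0.4564 = 562 N.

T ≈ 562 N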